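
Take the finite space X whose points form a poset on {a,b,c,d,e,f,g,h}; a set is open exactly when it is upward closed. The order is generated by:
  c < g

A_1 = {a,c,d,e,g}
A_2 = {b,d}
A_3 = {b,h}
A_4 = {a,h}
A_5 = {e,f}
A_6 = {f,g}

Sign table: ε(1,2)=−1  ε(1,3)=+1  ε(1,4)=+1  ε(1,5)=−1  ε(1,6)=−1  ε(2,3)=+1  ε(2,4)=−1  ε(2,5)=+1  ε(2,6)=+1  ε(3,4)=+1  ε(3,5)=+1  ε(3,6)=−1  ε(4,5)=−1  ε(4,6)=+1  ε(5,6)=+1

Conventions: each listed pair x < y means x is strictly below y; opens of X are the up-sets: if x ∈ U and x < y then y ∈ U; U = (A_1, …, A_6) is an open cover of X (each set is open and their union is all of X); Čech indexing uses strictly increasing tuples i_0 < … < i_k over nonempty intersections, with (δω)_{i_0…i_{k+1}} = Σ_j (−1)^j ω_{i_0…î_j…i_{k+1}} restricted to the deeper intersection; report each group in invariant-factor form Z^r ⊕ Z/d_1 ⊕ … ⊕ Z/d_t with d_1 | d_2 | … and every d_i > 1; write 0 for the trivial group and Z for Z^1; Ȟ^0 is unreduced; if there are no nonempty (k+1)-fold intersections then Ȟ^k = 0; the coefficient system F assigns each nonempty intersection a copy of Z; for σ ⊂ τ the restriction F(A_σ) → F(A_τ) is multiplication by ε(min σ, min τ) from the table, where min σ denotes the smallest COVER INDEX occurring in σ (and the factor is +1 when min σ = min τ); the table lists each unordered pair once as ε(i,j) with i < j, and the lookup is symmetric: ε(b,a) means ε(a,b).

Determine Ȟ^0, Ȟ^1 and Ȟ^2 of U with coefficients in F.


intersection data:
  A12={d} A14={a} A15={e} A16={g} A23={b} A34={h} A56={f}
C dims 6,7; δ0: rk 6, SNF 1^5·2
Ȟ^0 = (6 − 6) − 0 = 0, so Ȟ^0 ≅ 0
Ȟ^1 = (7 − 0) − 6 = 1 plus torsion [2], so Ȟ^1 ≅ Z ⊕ Z/2
Ȟ^2 = (0 − 0) − 0 = 0, so Ȟ^2 ≅ 0

Ȟ^0 = 0, Ȟ^1 = Z ⊕ Z/2 and Ȟ^2 = 0


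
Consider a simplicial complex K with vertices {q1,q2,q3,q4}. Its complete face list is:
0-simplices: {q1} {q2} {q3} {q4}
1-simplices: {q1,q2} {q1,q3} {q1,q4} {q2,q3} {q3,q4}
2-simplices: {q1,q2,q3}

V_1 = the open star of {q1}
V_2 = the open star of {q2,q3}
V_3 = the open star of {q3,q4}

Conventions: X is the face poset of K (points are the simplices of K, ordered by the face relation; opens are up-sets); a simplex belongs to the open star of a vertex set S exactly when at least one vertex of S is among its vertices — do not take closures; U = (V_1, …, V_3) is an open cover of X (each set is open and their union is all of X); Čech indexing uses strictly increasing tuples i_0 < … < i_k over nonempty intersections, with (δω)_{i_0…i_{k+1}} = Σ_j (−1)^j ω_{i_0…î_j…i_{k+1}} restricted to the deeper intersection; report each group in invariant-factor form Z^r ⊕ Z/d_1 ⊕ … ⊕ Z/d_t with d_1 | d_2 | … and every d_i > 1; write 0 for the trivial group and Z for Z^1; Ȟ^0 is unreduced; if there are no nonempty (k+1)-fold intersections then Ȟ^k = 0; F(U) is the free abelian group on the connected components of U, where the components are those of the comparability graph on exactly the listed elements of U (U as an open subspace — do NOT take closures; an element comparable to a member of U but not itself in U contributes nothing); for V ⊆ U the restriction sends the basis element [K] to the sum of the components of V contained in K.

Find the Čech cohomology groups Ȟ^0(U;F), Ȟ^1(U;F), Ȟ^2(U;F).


Ȟ^0 ≅ Z,  Ȟ^1 ≅ Z,  Ȟ^2 ≅ 0

intersection data:
  V1={{q1},{q1,q2},{q1,q3},{q1,q4},{q1,q2,q3}} V2={{q2},{q3},{q1,q2},{q1,q3},{q2,q3},{q3,q4},{q1,q2,q3}} V3={{q3},{q4},{q1,q3},{q1,q4},{q2,q3},{q3,q4},{q1,q2,q3}}
  V12={{q1,q2},{q1,q3},{q1,q2,q3}} V13={{q1,q3},{q1,q4},{q1,q2,q3}} V23={{q3},{q1,q3},{q2,q3},{q3,q4},{q1,q2,q3}}
  V123={{q1,q3},{q1,q2,q3}}
components per intersection:
  V1: {{q1},{q1,q2},{q1,q3},{q1,q4},{q1,q2,q3}}
  V2: {{q2},{q3},{q1,q2},{q1,q3},{q2,q3},{q3,q4},{q1,q2,q3}}
  V3: {{q3},{q4},{q1,q3},{q1,q4},{q2,q3},{q3,q4},{q1,q2,q3}}
  V12: {{q1,q2},{q1,q3},{q1,q2,q3}}
  V13: {{q1,q3},{q1,q2,q3}} {{q1,q4}}
  V23: {{q3},{q1,q3},{q2,q3},{q3,q4},{q1,q2,q3}}
  V123: {{q1,q3},{q1,q2,q3}}
C dims 3,4,1; δ0: rk 2, SNF 1^2; δ1: rk 1, SNF 1^1
Ȟ^0 = (3 − 2) − 0 = 1, so Ȟ^0 ≅ Z
Ȟ^1 = (4 − 1) − 2 = 1, so Ȟ^1 ≅ Z
Ȟ^2 = (1 − 0) − 1 = 0, so Ȟ^2 ≅ 0


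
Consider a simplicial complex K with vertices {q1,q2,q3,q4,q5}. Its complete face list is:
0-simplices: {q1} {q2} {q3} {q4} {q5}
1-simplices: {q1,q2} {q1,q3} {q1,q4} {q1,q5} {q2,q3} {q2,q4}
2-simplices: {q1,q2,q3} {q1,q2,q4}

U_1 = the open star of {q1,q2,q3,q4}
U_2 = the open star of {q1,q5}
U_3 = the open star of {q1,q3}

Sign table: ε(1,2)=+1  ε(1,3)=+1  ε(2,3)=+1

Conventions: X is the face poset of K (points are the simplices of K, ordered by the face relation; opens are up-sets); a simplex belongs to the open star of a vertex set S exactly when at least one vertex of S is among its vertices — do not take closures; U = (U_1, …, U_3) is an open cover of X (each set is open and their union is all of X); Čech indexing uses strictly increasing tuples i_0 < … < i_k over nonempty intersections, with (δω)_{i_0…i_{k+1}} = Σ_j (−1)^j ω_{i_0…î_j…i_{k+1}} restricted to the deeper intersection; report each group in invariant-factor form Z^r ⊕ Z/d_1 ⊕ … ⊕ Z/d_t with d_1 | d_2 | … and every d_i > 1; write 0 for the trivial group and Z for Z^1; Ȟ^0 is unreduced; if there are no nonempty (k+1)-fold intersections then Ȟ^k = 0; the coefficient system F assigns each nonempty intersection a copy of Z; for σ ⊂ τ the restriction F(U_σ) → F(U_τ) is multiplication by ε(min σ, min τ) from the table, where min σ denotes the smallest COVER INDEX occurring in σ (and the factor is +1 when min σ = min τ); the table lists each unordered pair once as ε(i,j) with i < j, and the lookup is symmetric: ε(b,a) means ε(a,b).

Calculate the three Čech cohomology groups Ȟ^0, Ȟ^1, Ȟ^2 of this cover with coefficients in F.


Ȟ^0 = Z, Ȟ^1 = 0, Ȟ^2 = 0

intersection data:
  U1={{q1},{q2},{q3},{q4},{q1,q2},{q1,q3},{q1,q4},{q1,q5},{q2,q3},{q2,q4},{q1,q2,q3},{q1,q2,q4}} U2={{q1},{q5},{q1,q2},{q1,q3},{q1,q4},{q1,q5},{q1,q2,q3},{q1,q2,q4}} U3={{q1},{q3},{q1,q2},{q1,q3},{q1,q4},{q1,q5},{q2,q3},{q1,q2,q3},{q1,q2,q4}}
  U12={{q1},{q1,q2},{q1,q3},{q1,q4},{q1,q5},{q1,q2,q3},{q1,q2,q4}} U13={{q1},{q3},{q1,q2},{q1,q3},{q1,q4},{q1,q5},{q2,q3},{q1,q2,q3},{q1,q2,q4}} U23={{q1},{q1,q2},{q1,q3},{q1,q4},{q1,q5},{q1,q2,q3},{q1,q2,q4}}
  U123={{q1},{q1,q2},{q1,q3},{q1,q4},{q1,q5},{q1,q2,q3},{q1,q2,q4}}
C dims 3,3,1; δ0: rk 2, SNF 1^2; δ1: rk 1, SNF 1^1
Ȟ^0 = (3 − 2) − 0 = 1, so Ȟ^0 ≅ Z
Ȟ^1 = (3 − 1) − 2 = 0, so Ȟ^1 ≅ 0
Ȟ^2 = (1 − 0) − 1 = 0, so Ȟ^2 ≅ 0


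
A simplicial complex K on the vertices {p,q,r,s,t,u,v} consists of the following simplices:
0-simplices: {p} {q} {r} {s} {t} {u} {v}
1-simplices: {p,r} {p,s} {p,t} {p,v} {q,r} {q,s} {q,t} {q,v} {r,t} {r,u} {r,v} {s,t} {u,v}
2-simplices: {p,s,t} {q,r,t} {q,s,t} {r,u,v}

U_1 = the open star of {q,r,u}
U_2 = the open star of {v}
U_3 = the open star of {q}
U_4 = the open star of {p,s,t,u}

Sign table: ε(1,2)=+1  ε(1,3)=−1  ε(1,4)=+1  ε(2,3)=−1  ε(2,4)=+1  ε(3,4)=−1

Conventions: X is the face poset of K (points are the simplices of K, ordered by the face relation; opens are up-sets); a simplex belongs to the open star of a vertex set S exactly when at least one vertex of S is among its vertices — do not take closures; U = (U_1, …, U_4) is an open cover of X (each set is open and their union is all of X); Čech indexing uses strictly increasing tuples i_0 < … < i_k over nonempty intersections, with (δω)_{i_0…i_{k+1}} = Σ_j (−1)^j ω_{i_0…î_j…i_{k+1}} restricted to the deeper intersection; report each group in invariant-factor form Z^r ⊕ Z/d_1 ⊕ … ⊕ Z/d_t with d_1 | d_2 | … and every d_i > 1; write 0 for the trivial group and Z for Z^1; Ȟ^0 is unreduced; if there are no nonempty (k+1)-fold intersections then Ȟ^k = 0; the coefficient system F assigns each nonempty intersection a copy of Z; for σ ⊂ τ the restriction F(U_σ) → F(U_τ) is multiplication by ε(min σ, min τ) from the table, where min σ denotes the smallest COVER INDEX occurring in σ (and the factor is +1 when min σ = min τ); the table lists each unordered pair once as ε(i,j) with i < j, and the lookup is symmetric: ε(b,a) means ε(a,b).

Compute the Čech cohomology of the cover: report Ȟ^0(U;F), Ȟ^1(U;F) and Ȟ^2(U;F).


nonempty overlaps:
  U1={{q},{r},{u},{p,r},{q,r},{q,s},{q,t},{q,v},{r,t},{r,u},{r,v},{u,v},{q,r,t},{q,s,t},{r,u,v}} U2={{v},{p,v},{q,v},{r,v},{u,v},{r,u,v}} U3={{q},{q,r},{q,s},{q,t},{q,v},{q,r,t},{q,s,t}} U4={{p},{s},{t},{u},{p,r},{p,s},{p,t},{p,v},{q,s},{q,t},{r,t},{r,u},{s,t},{u,v},{p,s,t},{q,r,t},{q,s,t},{r,u,v}}
  U12={{q,v},{r,v},{u,v},{r,u,v}} U13={{q},{q,r},{q,s},{q,t},{q,v},{q,r,t},{q,s,t}} U14={{u},{p,r},{q,s},{q,t},{r,t},{r,u},{u,v},{q,r,t},{q,s,t},{r,u,v}} U23={{q,v}} U24={{p,v},{u,v},{r,u,v}} U34={{q,s},{q,t},{q,r,t},{q,s,t}}
  U123={{q,v}} U124={{u,v},{r,u,v}} U134={{q,s},{q,t},{q,r,t},{q,s,t}}
C dims 4,6,3; δ0: rk 3, SNF 1^3; δ1: rk 3, SNF 1^3
degree 0: 4−3−0 = 1 → Ȟ^0 ≅ Z
degree 1: 6−3−3 = 0 → Ȟ^1 ≅ 0
degree 2: 3−0−3 = 0 → Ȟ^2 ≅ 0

Ȟ^0(U;F) ≅ Z, Ȟ^1(U;F) ≅ 0 and Ȟ^2(U;F) ≅ 0


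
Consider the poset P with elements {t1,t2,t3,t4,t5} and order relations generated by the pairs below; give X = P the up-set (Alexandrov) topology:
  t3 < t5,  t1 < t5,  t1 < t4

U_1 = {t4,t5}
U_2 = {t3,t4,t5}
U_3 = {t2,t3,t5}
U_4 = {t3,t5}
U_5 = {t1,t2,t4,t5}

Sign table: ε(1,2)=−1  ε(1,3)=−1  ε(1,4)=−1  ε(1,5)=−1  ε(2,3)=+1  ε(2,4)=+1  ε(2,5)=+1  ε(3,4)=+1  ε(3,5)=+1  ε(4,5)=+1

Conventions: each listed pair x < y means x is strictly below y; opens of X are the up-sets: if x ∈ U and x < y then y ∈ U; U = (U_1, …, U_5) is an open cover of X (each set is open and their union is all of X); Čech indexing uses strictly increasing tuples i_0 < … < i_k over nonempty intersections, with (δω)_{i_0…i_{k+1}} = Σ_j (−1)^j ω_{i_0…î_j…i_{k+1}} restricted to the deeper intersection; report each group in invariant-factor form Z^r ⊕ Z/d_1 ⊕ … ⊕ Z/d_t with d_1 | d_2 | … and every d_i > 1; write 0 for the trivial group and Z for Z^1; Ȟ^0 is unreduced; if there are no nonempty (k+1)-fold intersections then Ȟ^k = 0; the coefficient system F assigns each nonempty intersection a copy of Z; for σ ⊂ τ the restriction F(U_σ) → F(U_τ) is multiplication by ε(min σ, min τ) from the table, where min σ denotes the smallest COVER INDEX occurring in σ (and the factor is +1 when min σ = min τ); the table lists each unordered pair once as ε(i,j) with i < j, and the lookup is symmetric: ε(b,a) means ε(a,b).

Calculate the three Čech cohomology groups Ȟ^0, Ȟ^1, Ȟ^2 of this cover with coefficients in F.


nonempty overlaps:
  U12={t4,t5} U13={t5} U14={t5} U15={t4,t5} U23={t3,t5} U24={t3,t5} U25={t4,t5} U34={t3,t5} U35={t2,t5} U45={t5}
  U123={t5} U124={t5} U125={t4,t5} U134={t5} U135={t5} U145={t5} U234={t3,t5} U235={t5} U245={t5} U345={t5}
  U1234={t5} U1235={t5} U1245={t5} U1345={t5} U2345={t5}
  U12345={t5}
C dims 5,10,10,5; δ0: rk 4, SNF 1^4; δ1: rk 6, SNF 1^6; δ2: rk 4, SNF 1^4
degree 0: 5−4−0 = 1 → Ȟ^0 ≅ Z
degree 1: 10−6−4 = 0 → Ȟ^1 ≅ 0
degree 2: 10−4−6 = 0 → Ȟ^2 ≅ 0

Ȟ^0(U;F) ≅ Z; Ȟ^1(U;F) ≅ 0; Ȟ^2(U;F) ≅ 0


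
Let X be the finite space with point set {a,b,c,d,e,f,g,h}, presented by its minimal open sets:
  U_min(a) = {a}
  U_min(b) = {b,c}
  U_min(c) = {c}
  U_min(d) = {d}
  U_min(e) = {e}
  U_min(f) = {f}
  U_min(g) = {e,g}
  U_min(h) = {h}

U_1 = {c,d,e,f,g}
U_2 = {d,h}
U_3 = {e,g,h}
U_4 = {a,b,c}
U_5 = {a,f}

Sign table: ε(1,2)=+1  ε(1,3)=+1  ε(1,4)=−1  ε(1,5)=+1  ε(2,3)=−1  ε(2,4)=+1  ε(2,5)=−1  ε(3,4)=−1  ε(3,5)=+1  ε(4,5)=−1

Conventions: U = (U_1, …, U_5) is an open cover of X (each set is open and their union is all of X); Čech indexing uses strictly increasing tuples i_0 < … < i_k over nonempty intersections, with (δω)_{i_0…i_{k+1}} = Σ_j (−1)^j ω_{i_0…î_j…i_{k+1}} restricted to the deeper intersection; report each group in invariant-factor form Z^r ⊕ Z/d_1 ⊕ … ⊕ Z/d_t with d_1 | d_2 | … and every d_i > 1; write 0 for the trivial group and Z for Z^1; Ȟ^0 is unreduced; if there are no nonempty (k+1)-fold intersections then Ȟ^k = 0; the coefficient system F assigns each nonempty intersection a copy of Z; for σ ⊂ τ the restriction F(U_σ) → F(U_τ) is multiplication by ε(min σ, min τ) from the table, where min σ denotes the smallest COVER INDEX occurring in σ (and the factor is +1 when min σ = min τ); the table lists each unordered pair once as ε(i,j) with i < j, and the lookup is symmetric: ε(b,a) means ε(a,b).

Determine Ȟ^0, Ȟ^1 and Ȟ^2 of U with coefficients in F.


nerve simplices:
  U12={d} U13={e,g} U14={c} U15={f} U23={h} U45={a}
C dims 5,6; δ0: rk 5, SNF 1^4·2
degree 0: 5−5−0 = 0 → Ȟ^0 ≅ 0
degree 1: 6−0−5 = 1 plus torsion [2] → Ȟ^1 ≅ Z ⊕ Z/2
degree 2: 0−0−0 = 0 → Ȟ^2 ≅ 0

Ȟ^0 = 0; Ȟ^1 = Z ⊕ Z/2; Ȟ^2 = 0


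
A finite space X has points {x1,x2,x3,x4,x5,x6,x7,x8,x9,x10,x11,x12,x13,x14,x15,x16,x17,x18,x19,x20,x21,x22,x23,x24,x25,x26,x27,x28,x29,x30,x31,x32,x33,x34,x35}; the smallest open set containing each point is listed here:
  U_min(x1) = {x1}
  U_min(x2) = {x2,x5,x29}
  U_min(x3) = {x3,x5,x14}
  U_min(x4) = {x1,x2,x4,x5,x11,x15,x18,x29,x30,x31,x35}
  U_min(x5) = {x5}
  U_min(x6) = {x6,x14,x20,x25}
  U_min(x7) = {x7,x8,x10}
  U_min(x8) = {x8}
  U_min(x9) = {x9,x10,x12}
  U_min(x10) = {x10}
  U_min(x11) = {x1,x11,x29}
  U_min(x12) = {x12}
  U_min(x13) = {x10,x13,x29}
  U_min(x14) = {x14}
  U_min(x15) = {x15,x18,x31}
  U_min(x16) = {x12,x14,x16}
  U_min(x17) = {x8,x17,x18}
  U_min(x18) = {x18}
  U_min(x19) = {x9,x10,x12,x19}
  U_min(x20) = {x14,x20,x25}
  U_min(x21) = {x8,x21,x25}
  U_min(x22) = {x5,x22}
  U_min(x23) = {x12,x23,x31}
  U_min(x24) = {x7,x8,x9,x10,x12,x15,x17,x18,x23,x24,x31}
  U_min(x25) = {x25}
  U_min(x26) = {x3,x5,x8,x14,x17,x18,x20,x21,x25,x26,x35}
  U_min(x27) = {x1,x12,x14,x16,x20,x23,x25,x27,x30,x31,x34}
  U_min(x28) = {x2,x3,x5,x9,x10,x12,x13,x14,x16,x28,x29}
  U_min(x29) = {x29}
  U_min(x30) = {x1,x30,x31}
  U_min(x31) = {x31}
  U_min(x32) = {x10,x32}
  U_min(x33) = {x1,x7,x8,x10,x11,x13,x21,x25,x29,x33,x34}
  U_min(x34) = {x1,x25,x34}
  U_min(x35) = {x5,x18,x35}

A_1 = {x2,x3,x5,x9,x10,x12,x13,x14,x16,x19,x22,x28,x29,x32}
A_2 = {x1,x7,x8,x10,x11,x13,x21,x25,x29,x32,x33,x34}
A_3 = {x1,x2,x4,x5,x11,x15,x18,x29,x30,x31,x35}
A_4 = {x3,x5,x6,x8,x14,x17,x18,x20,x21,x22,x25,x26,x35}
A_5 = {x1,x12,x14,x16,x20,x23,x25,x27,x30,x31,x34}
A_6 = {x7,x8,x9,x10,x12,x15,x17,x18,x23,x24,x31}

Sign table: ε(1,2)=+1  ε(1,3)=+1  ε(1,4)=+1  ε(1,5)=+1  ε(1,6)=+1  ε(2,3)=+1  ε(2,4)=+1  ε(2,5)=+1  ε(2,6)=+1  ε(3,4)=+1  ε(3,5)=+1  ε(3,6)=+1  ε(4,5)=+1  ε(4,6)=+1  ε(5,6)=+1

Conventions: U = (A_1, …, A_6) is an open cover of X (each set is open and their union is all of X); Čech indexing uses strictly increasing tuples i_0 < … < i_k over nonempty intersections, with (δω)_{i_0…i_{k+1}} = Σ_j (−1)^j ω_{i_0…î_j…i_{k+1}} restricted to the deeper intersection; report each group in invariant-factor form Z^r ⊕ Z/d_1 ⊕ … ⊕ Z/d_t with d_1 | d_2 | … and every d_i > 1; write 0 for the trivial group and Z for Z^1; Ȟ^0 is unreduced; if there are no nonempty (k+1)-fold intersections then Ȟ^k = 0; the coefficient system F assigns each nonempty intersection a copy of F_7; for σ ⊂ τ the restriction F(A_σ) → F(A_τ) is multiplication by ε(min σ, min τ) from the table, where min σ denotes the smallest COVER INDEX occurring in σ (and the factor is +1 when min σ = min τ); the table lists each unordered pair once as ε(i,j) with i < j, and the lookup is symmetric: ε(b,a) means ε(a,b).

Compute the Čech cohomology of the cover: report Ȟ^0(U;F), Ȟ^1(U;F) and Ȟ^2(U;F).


Ȟ^0 = Z/7, Ȟ^1 = 0 and Ȟ^2 = 0

nerve simplices:
  A12={x10,x13,x29,x32} A13={x2,x5,x29} A14={x3,x5,x14,x22} A15={x12,x14,x16} A16={x9,x10,x12} A23={x1,x11,x29} A24={x8,x21,x25} A25={x1,x25,x34} A26={x7,x8,x10} A34={x5,x18,x35} A35={x1,x30,x31} A36={x15,x18,x31} A45={x14,x20,x25} A46={x8,x17,x18} A56={x12,x23,x31}
  A123={x29} A126={x10} A134={x5} A145={x14} A156={x12} A235={x1} A245={x25} A246={x8} A346={x18} A356={x31}
C dims 6,15,10; δ0: rk_F7 5; δ1: rk_F7 10
degree 0: 6−5−0 = 1 → Ȟ^0 ≅ Z/7
degree 1: 15−10−5 = 0 → Ȟ^1 ≅ 0
degree 2: 10−0−10 = 0 → Ȟ^2 ≅ 0


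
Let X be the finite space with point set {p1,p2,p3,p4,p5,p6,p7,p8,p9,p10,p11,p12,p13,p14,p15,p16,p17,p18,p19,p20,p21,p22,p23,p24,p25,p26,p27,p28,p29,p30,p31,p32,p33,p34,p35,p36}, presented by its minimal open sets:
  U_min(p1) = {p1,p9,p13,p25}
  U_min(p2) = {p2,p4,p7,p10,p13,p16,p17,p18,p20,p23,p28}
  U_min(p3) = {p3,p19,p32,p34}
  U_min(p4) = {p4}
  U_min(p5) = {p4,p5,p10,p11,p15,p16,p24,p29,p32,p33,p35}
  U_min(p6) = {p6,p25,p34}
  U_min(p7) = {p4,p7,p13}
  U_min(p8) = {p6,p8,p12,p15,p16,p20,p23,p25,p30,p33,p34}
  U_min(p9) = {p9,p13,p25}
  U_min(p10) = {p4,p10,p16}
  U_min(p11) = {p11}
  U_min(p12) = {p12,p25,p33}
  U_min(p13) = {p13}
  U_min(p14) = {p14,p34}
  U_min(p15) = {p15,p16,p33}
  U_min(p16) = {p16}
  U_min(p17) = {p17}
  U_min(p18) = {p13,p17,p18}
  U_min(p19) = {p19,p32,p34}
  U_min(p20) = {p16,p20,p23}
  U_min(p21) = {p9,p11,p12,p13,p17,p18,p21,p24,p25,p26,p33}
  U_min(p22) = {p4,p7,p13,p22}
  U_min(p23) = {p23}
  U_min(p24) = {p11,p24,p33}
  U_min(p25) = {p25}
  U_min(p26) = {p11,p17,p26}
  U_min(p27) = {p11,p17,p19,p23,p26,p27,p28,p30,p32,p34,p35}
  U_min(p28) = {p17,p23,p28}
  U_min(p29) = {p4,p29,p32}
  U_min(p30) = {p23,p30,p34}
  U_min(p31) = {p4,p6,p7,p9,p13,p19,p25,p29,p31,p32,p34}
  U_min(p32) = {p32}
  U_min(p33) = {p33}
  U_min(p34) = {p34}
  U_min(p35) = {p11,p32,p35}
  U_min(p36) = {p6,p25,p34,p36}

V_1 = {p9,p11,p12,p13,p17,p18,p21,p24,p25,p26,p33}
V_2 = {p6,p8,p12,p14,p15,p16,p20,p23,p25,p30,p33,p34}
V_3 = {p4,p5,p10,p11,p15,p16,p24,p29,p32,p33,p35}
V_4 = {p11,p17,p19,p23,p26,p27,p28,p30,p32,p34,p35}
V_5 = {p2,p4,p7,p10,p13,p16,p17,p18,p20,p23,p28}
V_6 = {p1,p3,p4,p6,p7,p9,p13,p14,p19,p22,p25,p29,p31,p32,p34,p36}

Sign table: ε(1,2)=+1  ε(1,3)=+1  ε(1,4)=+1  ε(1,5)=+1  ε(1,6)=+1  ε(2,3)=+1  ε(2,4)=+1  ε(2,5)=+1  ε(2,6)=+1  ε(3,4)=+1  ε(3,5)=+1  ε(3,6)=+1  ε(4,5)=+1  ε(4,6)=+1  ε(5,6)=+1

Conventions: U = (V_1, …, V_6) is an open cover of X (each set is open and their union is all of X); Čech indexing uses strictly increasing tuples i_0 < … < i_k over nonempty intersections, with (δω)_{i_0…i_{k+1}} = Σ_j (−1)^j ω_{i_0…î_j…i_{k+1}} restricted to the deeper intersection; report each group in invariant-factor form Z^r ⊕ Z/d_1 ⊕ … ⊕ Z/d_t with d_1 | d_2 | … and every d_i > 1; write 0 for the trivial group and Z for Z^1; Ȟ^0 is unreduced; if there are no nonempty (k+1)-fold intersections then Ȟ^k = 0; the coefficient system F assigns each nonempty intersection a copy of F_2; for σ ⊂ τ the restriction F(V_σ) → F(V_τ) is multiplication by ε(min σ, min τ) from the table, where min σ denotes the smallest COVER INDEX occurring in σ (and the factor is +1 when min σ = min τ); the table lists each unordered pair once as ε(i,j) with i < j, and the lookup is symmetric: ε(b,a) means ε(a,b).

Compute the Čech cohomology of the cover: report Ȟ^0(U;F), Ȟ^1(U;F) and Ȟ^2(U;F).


Ȟ^0(U;F) ≅ Z/2,  Ȟ^1(U;F) ≅ Z/2,  Ȟ^2(U;F) ≅ Z/2

cover nerve:
  V12={p12,p25,p33} V13={p11,p24,p33} V14={p11,p17,p26} V15={p13,p17,p18} V16={p9,p13,p25} V23={p15,p16,p33} V24={p23,p30,p34} V25={p16,p20,p23} V26={p6,p14,p25,p34} V34={p11,p32,p35} V35={p4,p10,p16} V36={p4,p29,p32} V45={p17,p23,p28} V46={p19,p32,p34} V56={p4,p7,p13}
  V123={p33} V126={p25} V134={p11} V145={p17} V156={p13} V235={p16} V245={p23} V246={p34} V346={p32} V356={p4}
C dims 6,15,10; δ0: rk_F2 5; δ1: rk_F2 9
Ȟ^0: (6−5)−0=1 ⇒ Z/2
Ȟ^1: (15−9)−5=1 ⇒ Z/2
Ȟ^2: (10−0)−9=1 ⇒ Z/2


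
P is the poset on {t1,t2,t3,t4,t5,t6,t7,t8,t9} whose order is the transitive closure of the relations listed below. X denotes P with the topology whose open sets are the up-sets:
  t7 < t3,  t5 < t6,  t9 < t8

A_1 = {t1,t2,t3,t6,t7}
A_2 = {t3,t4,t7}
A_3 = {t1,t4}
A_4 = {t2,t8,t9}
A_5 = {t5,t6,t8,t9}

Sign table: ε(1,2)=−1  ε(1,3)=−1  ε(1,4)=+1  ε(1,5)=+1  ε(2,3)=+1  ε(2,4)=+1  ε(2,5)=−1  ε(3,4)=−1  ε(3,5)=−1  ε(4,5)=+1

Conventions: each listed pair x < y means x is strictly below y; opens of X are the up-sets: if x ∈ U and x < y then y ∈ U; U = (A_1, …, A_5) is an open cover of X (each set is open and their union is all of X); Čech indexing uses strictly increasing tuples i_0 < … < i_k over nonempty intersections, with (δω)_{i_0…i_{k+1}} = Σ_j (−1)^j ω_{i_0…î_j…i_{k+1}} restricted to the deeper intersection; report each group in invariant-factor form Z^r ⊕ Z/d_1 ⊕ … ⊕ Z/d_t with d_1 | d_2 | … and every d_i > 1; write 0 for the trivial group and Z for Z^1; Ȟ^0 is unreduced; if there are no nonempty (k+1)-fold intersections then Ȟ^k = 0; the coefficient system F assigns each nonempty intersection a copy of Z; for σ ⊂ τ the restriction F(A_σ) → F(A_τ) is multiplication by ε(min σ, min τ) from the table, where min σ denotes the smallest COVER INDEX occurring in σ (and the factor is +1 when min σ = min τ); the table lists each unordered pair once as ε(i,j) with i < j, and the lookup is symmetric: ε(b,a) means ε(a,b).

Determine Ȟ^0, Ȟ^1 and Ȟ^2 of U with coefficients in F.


nerve of the cover:
  A12={t3,t7} A13={t1} A14={t2} A15={t6} A23={t4} A45={t8,t9}
C dims 5,6; δ0: rk 4, SNF 1^4
Ȟ^0 = (5 − 4) − 0 = 1, so Ȟ^0 ≅ Z
Ȟ^1 = (6 − 0) − 4 = 2, so Ȟ^1 ≅ Z^2
Ȟ^2 = (0 − 0) − 0 = 0, so Ȟ^2 ≅ 0

Ȟ^0(U;F) ≅ Z, Ȟ^1(U;F) ≅ Z^2, Ȟ^2(U;F) ≅ 0


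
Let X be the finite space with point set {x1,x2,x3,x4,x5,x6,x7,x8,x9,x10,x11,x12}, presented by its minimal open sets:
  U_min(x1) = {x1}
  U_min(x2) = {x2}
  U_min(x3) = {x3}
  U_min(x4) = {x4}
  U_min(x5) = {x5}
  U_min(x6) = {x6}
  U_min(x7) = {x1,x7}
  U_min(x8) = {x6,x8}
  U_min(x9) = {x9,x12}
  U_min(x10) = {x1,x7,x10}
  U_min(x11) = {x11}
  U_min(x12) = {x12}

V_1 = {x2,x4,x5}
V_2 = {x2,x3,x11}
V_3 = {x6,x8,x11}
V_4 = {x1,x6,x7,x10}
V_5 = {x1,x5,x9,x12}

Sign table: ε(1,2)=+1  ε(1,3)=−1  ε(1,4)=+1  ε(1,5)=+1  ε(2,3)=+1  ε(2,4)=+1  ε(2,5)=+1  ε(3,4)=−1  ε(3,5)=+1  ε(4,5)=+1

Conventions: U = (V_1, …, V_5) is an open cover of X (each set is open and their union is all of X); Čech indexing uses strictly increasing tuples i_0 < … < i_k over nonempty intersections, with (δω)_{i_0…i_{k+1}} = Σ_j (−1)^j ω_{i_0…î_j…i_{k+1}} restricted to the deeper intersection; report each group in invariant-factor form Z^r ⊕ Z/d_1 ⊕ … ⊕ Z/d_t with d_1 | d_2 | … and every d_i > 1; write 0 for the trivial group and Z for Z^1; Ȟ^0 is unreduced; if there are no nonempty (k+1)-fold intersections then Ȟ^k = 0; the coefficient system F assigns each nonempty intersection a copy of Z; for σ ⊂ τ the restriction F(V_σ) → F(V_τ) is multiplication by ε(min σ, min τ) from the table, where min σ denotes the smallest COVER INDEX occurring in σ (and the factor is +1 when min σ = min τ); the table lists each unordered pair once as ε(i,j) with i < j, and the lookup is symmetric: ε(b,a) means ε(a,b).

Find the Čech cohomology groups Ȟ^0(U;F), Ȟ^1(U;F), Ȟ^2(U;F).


Ȟ^0 ≅ 0,  Ȟ^1 ≅ Z/2,  Ȟ^2 ≅ 0

nerve of the cover:
  V12={x2} V15={x5} V23={x11} V34={x6} V45={x1}
C dims 5,5; δ0: rk 5, SNF 1^4·2
Ȟ^0 = (5 − 5) − 0 = 0, so Ȟ^0 ≅ 0
Ȟ^1 = (5 − 0) − 5 = 0 plus torsion [2], so Ȟ^1 ≅ Z/2
Ȟ^2 = (0 − 0) − 0 = 0, so Ȟ^2 ≅ 0


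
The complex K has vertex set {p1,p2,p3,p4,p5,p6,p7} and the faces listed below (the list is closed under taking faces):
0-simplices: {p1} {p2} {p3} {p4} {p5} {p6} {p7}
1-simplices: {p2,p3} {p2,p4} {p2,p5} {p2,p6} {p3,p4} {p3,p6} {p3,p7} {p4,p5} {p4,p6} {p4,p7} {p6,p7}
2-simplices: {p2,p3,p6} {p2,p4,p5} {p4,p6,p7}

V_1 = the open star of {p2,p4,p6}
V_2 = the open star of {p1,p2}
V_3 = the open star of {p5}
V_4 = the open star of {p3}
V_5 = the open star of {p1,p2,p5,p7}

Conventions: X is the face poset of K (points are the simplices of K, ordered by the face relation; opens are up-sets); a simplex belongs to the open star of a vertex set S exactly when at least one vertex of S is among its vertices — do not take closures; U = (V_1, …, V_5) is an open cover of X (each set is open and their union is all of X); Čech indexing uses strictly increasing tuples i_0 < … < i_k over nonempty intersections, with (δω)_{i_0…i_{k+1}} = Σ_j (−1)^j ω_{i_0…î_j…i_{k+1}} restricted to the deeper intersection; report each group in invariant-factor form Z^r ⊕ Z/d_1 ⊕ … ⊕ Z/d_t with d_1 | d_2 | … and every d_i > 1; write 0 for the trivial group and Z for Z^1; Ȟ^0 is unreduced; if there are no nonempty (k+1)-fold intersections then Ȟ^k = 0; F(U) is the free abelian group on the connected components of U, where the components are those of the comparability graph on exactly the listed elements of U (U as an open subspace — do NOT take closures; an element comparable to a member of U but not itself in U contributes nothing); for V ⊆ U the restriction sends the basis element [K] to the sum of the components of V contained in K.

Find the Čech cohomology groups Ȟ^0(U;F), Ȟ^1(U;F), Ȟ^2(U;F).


Ȟ^0(U;F) ≅ Z^2; Ȟ^1(U;F) ≅ Z^2; Ȟ^2(U;F) ≅ 0

nonempty intersections:
  V1={{p2},{p4},{p6},{p2,p3},{p2,p4},{p2,p5},{p2,p6},{p3,p4},{p3,p6},{p4,p5},{p4,p6},{p4,p7},{p6,p7},{p2,p3,p6},{p2,p4,p5},{p4,p6,p7}} V2={{p1},{p2},{p2,p3},{p2,p4},{p2,p5},{p2,p6},{p2,p3,p6},{p2,p4,p5}} V3={{p5},{p2,p5},{p4,p5},{p2,p4,p5}} V4={{p3},{p2,p3},{p3,p4},{p3,p6},{p3,p7},{p2,p3,p6}} V5={{p1},{p2},{p5},{p7},{p2,p3},{p2,p4},{p2,p5},{p2,p6},{p3,p7},{p4,p5},{p4,p7},{p6,p7},{p2,p3,p6},{p2,p4,p5},{p4,p6,p7}}
  V12={{p2},{p2,p3},{p2,p4},{p2,p5},{p2,p6},{p2,p3,p6},{p2,p4,p5}} V13={{p2,p5},{p4,p5},{p2,p4,p5}} V14={{p2,p3},{p3,p4},{p3,p6},{p2,p3,p6}} V15={{p2},{p2,p3},{p2,p4},{p2,p5},{p2,p6},{p4,p5},{p4,p7},{p6,p7},{p2,p3,p6},{p2,p4,p5},{p4,p6,p7}} V23={{p2,p5},{p2,p4,p5}} V24={{p2,p3},{p2,p3,p6}} V25={{p1},{p2},{p2,p3},{p2,p4},{p2,p5},{p2,p6},{p2,p3,p6},{p2,p4,p5}} V35={{p5},{p2,p5},{p4,p5},{p2,p4,p5}} V45={{p2,p3},{p3,p7},{p2,p3,p6}}
  V123={{p2,p5},{p2,p4,p5}} V124={{p2,p3},{p2,p3,p6}} V125={{p2},{p2,p3},{p2,p4},{p2,p5},{p2,p6},{p2,p3,p6},{p2,p4,p5}} V135={{p2,p5},{p4,p5},{p2,p4,p5}} V145={{p2,p3},{p2,p3,p6}} V235={{p2,p5},{p2,p4,p5}} V245={{p2,p3},{p2,p3,p6}}
  V1235={{p2,p5},{p2,p4,p5}} V1245={{p2,p3},{p2,p3,p6}}
components per intersection:
  V1: {{p2},{p4},{p6},{p2,p3},{p2,p4},{p2,p5},{p2,p6},{p3,p4},{p3,p6},{p4,p5},{p4,p6},{p4,p7},{p6,p7},{p2,p3,p6},{p2,p4,p5},{p4,p6,p7}}
  V2: {{p1}} {{p2},{p2,p3},{p2,p4},{p2,p5},{p2,p6},{p2,p3,p6},{p2,p4,p5}}
  V3: {{p5},{p2,p5},{p4,p5},{p2,p4,p5}}
  V4: {{p3},{p2,p3},{p3,p4},{p3,p6},{p3,p7},{p2,p3,p6}}
  V5: {{p1}} {{p2},{p5},{p2,p3},{p2,p4},{p2,p5},{p2,p6},{p4,p5},{p2,p3,p6},{p2,p4,p5}} {{p7},{p3,p7},{p4,p7},{p6,p7},{p4,p6,p7}}
  V12: {{p2},{p2,p3},{p2,p4},{p2,p5},{p2,p6},{p2,p3,p6},{p2,p4,p5}}
  V13: {{p2,p5},{p4,p5},{p2,p4,p5}}
  V14: {{p2,p3},{p3,p6},{p2,p3,p6}} {{p3,p4}}
  V15: {{p2},{p2,p3},{p2,p4},{p2,p5},{p2,p6},{p4,p5},{p2,p3,p6},{p2,p4,p5}} {{p4,p7},{p6,p7},{p4,p6,p7}}
  V23: {{p2,p5},{p2,p4,p5}}
  V24: {{p2,p3},{p2,p3,p6}}
  V25: {{p1}} {{p2},{p2,p3},{p2,p4},{p2,p5},{p2,p6},{p2,p3,p6},{p2,p4,p5}}
  V35: {{p5},{p2,p5},{p4,p5},{p2,p4,p5}}
  V45: {{p2,p3},{p2,p3,p6}} {{p3,p7}}
  V123: {{p2,p5},{p2,p4,p5}}
  V124: {{p2,p3},{p2,p3,p6}}
  V125: {{p2},{p2,p3},{p2,p4},{p2,p5},{p2,p6},{p2,p3,p6},{p2,p4,p5}}
  V135: {{p2,p5},{p4,p5},{p2,p4,p5}}
  V145: {{p2,p3},{p2,p3,p6}}
  V235: {{p2,p5},{p2,p4,p5}}
  V245: {{p2,p3},{p2,p3,p6}}
  V1235: {{p2,p5},{p2,p4,p5}}
  V1245: {{p2,p3},{p2,p3,p6}}
C dims 8,13,7,2; δ0: rk 6, SNF 1^6; δ1: rk 5, SNF 1^5; δ2: rk 2, SNF 1^2
Ȟ^0: (8−6)−0=2 ⇒ Z^2
Ȟ^1: (13−5)−6=2 ⇒ Z^2
Ȟ^2: (7−2)−5=0 ⇒ 0


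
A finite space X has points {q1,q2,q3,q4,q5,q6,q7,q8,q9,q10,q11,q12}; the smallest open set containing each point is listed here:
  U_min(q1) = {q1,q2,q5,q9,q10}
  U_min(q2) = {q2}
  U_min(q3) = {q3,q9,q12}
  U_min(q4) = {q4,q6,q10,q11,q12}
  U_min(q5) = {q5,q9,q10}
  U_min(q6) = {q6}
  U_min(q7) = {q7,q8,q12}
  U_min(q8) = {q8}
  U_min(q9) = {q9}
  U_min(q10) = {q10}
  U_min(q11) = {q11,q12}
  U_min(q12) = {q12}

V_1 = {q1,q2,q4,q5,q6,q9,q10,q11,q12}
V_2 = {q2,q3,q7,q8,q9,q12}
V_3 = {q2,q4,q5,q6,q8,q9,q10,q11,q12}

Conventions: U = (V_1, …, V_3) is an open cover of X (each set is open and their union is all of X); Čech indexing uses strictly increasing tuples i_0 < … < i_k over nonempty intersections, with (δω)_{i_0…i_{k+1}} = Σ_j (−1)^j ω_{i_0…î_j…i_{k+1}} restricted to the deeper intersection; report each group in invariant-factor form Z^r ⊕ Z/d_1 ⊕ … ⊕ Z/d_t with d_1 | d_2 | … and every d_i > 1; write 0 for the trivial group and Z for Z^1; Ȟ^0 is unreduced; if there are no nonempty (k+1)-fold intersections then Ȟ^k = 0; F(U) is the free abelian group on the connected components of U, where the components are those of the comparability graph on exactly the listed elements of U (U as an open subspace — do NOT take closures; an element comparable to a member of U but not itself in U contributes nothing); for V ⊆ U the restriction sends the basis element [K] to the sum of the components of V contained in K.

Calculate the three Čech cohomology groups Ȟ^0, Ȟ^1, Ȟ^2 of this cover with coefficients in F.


nerve simplices:
  V12={q2,q9,q12} V13={q2,q4,q5,q6,q9,q10,q11,q12} V23={q2,q8,q9,q12}
  V123={q2,q9,q12}
components per intersection:
  V1: {q1,q2,q4,q5,q6,q9,q10,q11,q12}
  V2: {q2} {q3,q7,q8,q9,q12}
  V3: {q2} {q4,q5,q6,q9,q10,q11,q12} {q8}
  V12: {q2} {q9} {q12}
  V13: {q2} {q4,q5,q6,q9,q10,q11,q12}
  V23: {q2} {q8} {q9} {q12}
  V123: {q2} {q9} {q12}
C dims 6,9,3; δ0: rk 5, SNF 1^5; δ1: rk 3, SNF 1^3
degree 0: 6−5−0 = 1 → Ȟ^0 ≅ Z
degree 1: 9−3−5 = 1 → Ȟ^1 ≅ Z
degree 2: 3−0−3 = 0 → Ȟ^2 ≅ 0

Ȟ^0 = Z, Ȟ^1 = Z, Ȟ^2 = 0


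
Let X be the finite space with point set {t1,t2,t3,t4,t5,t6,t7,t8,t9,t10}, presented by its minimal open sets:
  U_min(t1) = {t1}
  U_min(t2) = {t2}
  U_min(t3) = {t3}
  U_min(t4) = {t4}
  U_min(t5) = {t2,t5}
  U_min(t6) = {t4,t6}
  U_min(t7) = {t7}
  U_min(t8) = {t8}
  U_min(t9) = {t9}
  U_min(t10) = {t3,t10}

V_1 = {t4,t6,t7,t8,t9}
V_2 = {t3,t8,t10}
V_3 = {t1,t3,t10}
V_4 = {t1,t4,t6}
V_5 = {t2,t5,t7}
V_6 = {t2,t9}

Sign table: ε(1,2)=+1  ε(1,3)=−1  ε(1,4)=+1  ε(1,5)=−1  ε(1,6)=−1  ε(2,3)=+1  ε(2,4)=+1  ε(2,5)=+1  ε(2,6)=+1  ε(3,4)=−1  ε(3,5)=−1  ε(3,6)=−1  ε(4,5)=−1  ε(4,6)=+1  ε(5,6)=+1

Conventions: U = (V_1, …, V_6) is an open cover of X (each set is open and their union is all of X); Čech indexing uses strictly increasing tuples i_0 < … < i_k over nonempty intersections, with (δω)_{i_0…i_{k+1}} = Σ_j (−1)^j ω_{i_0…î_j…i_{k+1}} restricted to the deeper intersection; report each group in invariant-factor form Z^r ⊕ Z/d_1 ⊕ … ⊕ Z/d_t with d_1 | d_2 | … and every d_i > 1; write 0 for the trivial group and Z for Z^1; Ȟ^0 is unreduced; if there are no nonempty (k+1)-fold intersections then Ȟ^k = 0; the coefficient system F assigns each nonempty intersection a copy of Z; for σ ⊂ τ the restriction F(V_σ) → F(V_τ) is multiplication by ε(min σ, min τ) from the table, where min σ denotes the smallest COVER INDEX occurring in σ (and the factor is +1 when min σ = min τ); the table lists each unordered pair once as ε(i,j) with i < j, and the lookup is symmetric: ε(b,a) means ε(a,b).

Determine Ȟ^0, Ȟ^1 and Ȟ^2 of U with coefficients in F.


nonempty overlaps:
  V12={t8} V14={t4,t6} V15={t7} V16={t9} V23={t3,t10} V34={t1} V56={t2}
C dims 6,7; δ0: rk 6, SNF 1^5·2
degree 0: 6−6−0 = 0 → Ȟ^0 ≅ 0
degree 1: 7−0−6 = 1 plus torsion [2] → Ȟ^1 ≅ Z ⊕ Z/2
degree 2: 0−0−0 = 0 → Ȟ^2 ≅ 0

Ȟ^0 ≅ 0, Ȟ^1 ≅ Z ⊕ Z/2, Ȟ^2 ≅ 0


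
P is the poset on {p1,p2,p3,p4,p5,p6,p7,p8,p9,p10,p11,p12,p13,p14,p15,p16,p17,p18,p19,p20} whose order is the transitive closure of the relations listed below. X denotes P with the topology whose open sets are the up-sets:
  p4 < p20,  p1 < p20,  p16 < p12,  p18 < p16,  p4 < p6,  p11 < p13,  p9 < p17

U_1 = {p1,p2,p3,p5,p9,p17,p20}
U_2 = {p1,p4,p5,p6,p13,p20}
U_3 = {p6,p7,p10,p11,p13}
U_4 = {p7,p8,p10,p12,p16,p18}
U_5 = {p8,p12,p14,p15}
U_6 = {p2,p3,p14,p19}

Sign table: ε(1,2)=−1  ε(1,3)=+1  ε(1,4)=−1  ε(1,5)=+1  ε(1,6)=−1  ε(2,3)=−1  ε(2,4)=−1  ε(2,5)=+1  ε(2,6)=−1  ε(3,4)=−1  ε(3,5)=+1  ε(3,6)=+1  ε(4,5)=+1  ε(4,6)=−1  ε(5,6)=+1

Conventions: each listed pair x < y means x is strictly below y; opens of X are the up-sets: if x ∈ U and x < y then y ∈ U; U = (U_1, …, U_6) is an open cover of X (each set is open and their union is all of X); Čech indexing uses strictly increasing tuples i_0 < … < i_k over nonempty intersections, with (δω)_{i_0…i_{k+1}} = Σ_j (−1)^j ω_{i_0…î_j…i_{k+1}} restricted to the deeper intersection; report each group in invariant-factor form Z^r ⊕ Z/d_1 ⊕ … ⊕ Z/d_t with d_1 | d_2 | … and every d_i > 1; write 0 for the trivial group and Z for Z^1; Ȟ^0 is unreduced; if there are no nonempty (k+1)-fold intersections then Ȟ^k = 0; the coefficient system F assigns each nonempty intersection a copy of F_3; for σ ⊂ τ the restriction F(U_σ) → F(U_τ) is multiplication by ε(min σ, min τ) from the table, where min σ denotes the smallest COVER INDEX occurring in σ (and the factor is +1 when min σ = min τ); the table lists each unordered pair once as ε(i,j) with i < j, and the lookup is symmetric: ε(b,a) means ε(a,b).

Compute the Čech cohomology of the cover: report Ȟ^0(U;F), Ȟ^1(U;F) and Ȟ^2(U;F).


Ȟ^0(U;F) ≅ Z/3, Ȟ^1(U;F) ≅ Z/3 and Ȟ^2(U;F) ≅ 0

nerve simplices:
  U12={p1,p5,p20} U16={p2,p3} U23={p6,p13} U34={p7,p10} U45={p8,p12} U56={p14}
C dims 6,6; δ0: rk_F3 5
degree 0: 6−5−0 = 1 → Ȟ^0 ≅ Z/3
degree 1: 6−0−5 = 1 → Ȟ^1 ≅ Z/3
degree 2: 0−0−0 = 0 → Ȟ^2 ≅ 0


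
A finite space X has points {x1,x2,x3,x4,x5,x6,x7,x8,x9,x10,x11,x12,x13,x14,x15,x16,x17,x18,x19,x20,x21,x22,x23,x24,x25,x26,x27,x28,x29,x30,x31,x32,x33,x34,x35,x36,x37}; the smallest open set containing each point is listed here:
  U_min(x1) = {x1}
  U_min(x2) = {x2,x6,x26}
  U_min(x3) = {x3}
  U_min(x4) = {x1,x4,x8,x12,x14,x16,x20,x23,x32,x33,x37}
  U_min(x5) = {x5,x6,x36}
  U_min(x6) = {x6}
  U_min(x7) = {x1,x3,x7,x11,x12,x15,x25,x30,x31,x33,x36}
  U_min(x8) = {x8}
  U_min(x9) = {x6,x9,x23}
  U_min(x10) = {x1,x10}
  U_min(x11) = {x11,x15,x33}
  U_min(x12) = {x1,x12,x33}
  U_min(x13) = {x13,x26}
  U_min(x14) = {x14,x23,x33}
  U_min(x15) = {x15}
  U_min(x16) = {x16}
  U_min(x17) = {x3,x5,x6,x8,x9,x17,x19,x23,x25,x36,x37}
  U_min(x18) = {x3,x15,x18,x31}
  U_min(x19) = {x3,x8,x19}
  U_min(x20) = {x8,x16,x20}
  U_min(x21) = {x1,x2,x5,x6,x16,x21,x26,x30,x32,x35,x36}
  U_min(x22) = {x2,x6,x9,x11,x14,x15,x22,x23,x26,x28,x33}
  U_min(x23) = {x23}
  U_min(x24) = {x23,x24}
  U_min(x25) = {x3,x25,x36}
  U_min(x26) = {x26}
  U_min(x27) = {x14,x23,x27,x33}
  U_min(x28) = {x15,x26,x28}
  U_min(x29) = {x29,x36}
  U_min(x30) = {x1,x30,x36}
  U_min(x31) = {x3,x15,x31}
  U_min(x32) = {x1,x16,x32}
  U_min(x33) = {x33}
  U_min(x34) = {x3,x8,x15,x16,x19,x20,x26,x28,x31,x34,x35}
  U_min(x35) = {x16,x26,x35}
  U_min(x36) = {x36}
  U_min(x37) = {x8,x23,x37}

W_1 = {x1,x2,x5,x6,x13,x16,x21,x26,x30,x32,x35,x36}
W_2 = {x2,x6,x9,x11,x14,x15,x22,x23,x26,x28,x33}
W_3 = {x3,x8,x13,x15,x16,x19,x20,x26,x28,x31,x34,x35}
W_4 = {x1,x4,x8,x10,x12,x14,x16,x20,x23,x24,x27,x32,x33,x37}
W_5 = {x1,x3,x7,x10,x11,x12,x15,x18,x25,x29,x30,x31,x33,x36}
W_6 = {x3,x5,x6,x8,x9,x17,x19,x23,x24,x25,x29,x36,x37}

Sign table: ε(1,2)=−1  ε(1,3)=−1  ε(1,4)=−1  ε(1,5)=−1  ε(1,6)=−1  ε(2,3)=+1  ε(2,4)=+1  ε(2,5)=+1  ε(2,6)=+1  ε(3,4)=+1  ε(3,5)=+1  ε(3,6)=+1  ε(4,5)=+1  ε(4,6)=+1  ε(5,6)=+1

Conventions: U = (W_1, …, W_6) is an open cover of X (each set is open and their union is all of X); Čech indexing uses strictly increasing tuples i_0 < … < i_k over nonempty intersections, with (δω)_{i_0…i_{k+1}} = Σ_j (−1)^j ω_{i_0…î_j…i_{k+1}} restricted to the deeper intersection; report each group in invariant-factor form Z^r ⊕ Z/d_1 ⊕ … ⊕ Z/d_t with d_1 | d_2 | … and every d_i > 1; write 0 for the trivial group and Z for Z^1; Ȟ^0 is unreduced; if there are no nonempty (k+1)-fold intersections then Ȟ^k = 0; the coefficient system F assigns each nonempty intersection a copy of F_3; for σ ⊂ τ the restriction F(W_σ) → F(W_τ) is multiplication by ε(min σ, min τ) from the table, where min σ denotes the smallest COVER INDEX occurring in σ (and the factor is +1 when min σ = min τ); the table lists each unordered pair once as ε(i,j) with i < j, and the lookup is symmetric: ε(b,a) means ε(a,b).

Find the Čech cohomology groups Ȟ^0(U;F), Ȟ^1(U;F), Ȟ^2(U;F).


Ȟ^0 ≅ Z/3, Ȟ^1 ≅ 0, Ȟ^2 ≅ 0

nerve of the cover:
  W12={x2,x6,x26} W13={x13,x16,x26,x35} W14={x1,x16,x32} W15={x1,x30,x36} W16={x5,x6,x36} W23={x15,x26,x28} W24={x14,x23,x33} W25={x11,x15,x33} W26={x6,x9,x23} W34={x8,x16,x20} W35={x3,x15,x31} W36={x3,x8,x19} W45={x1,x10,x12,x33} W46={x8,x23,x24,x37} W56={x3,x25,x29,x36}
  W123={x26} W126={x6} W134={x16} W145={x1} W156={x36} W235={x15} W245={x33} W246={x23} W346={x8} W356={x3}
C dims 6,15,10; δ0: rk_F3 5; δ1: rk_F3 10
Ȟ^0 = (6 − 5) − 0 = 1, so Ȟ^0 ≅ Z/3
Ȟ^1 = (15 − 10) − 5 = 0, so Ȟ^1 ≅ 0
Ȟ^2 = (10 − 0) − 10 = 0, so Ȟ^2 ≅ 0


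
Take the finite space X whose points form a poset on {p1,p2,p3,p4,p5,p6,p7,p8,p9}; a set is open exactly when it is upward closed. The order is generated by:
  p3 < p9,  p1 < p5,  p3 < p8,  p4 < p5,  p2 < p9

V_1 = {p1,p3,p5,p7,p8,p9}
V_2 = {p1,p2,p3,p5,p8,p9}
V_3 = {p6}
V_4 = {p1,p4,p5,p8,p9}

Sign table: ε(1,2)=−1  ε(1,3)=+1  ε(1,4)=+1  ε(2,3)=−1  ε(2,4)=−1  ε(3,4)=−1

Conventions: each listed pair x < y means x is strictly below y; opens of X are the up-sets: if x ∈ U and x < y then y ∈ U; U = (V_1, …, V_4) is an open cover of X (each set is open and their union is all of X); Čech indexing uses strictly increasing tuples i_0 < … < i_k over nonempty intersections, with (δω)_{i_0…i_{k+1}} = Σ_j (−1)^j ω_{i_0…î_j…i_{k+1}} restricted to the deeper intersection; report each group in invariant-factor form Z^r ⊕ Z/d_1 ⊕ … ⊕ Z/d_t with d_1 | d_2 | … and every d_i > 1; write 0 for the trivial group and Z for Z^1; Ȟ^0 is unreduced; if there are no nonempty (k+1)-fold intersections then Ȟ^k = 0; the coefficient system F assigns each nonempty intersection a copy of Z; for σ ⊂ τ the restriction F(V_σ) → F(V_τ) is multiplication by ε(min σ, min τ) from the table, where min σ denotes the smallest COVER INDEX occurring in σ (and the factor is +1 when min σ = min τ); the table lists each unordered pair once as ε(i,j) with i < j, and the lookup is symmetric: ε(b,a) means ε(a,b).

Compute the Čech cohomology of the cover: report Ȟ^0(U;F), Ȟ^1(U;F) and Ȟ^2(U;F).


Ȟ^0(U;F) ≅ Z^2, Ȟ^1(U;F) ≅ 0 and Ȟ^2(U;F) ≅ 0

intersection data:
  V12={p1,p3,p5,p8,p9} V14={p1,p5,p8,p9} V24={p1,p5,p8,p9}
  V124={p1,p5,p8,p9}
C dims 4,3,1; δ0: rk 2, SNF 1^2; δ1: rk 1, SNF 1^1
Ȟ^0 = (4 − 2) − 0 = 2, so Ȟ^0 ≅ Z^2
Ȟ^1 = (3 − 1) − 2 = 0, so Ȟ^1 ≅ 0
Ȟ^2 = (1 − 0) − 1 = 0, so Ȟ^2 ≅ 0


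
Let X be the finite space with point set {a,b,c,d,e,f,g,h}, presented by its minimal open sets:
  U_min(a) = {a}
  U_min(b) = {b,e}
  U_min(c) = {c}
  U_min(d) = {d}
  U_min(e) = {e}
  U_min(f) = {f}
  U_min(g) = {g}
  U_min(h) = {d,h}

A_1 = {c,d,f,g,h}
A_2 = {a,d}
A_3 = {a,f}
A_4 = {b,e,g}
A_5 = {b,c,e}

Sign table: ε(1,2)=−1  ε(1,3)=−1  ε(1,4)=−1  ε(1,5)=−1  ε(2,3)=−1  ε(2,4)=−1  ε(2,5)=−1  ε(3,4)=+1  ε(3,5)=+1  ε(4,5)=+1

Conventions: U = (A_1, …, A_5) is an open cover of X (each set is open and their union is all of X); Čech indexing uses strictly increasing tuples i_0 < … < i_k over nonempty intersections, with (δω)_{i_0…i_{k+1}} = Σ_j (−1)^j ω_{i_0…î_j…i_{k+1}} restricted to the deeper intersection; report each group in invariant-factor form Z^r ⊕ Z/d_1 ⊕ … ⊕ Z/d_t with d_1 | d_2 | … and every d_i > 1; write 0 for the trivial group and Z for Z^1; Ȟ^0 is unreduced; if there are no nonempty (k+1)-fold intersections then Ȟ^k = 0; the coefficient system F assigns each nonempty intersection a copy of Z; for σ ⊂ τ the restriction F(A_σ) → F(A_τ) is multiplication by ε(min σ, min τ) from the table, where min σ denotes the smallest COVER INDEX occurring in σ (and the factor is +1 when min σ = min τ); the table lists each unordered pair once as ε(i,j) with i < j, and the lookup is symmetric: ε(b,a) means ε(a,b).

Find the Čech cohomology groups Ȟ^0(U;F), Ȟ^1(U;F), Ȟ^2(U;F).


Ȟ^0 = 0, Ȟ^1 = Z ⊕ Z/2, Ȟ^2 = 0

nerve of the cover:
  A12={d} A13={f} A14={g} A15={c} A23={a} A45={b,e}
C dims 5,6; δ0: rk 5, SNF 1^4·2
Ȟ^0 = (5 − 5) − 0 = 0, so Ȟ^0 ≅ 0
Ȟ^1 = (6 − 0) − 5 = 1 plus torsion [2], so Ȟ^1 ≅ Z ⊕ Z/2
Ȟ^2 = (0 − 0) − 0 = 0, so Ȟ^2 ≅ 0
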